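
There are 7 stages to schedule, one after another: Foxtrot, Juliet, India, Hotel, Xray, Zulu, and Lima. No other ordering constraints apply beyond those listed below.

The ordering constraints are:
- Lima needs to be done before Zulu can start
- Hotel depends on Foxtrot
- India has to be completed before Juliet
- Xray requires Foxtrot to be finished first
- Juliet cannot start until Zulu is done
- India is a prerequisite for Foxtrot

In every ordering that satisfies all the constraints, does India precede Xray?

Yes

Following the dependencies: India → Foxtrot → Xray.
So India must precede Xray in any valid ordering.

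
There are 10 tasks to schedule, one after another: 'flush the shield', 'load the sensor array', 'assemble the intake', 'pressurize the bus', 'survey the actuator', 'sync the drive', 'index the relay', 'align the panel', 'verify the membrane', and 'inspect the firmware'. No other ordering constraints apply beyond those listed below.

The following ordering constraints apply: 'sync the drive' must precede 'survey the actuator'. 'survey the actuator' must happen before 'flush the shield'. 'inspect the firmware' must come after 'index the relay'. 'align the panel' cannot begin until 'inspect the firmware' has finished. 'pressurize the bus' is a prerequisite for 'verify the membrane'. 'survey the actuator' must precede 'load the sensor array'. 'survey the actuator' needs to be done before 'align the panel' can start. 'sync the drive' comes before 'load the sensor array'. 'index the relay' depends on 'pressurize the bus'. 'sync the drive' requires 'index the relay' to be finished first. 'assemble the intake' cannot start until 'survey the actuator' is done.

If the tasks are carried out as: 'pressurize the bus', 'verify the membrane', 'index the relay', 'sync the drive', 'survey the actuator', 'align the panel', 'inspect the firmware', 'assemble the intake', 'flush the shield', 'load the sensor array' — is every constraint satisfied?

Here 'inspect the firmware' comes after 'align the panel'.
But one of the constraints requires 'inspect the firmware' before 'align the panel', so this ordering violates it.

No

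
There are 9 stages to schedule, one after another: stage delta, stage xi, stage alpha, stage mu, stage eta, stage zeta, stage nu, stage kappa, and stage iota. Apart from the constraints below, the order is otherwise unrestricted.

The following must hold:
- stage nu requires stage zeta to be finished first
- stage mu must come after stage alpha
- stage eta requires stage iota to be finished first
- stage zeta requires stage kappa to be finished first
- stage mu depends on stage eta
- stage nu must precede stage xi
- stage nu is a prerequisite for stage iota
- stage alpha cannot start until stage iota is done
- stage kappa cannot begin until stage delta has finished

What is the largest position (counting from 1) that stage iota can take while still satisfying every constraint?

Every stage that must follow stage iota has to come after it. Tracing all chains starting from stage iota, those stages are: stage alpha, stage mu, stage eta — 3 in total.
So at least 3 stages follow stage iota, putting stage iota no later than position 6. That position is achievable by scheduling everything else first.

6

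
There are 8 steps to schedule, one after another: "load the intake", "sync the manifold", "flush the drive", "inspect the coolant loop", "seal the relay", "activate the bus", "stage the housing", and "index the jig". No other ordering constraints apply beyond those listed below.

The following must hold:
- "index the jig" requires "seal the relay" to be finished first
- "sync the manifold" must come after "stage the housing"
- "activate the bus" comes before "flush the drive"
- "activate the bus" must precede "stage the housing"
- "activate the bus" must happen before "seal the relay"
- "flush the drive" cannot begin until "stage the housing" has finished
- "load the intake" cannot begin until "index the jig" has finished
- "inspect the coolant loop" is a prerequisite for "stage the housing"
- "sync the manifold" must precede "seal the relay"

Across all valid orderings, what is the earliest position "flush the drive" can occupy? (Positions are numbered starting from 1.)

4

The steps that are forced before "flush the drive", directly or transitively, are "inspect the coolant loop", "activate the bus", "stage the housing". That's 3 steps.
With 3 mandatory predecessors, the earliest "flush the drive" can sit is position 3+1 = 4, and placing just those 3 first achieves it.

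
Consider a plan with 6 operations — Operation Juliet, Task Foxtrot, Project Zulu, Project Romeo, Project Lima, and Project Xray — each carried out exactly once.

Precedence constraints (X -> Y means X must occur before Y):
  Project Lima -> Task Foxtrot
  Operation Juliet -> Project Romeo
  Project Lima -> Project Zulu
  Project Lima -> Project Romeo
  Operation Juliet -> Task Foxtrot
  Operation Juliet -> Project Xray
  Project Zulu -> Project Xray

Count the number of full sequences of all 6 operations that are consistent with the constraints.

30

2 operations have no prerequisites (Operation Juliet, Project Lima), so any of them could come first.
Enumerating by repeatedly choosing an available operation (one whose prerequisites are all placed) gives 30 distinct complete orderings.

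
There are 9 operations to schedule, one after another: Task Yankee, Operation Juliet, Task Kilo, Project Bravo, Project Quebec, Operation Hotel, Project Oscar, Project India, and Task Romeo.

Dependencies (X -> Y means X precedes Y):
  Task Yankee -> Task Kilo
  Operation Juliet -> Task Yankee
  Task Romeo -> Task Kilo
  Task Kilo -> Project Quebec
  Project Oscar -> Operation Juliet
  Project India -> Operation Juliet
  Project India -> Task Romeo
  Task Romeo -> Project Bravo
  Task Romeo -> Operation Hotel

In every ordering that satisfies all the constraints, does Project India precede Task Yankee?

Yes

Tracing the constraints gives a chain: Project India → Operation Juliet → Task Yankee.
Hence Project India necessarily comes before Task Yankee.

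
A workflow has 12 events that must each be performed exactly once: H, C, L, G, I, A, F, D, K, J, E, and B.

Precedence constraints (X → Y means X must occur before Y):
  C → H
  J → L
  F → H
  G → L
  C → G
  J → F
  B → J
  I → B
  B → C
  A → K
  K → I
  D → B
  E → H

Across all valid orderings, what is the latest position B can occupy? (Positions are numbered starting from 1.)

6

Following every chain forward from B, the events that must come later are H, C, L, G, F, J — 6 of them.
So at least 6 events follow B, putting B no later than position 6. That position is achievable by scheduling everything else first.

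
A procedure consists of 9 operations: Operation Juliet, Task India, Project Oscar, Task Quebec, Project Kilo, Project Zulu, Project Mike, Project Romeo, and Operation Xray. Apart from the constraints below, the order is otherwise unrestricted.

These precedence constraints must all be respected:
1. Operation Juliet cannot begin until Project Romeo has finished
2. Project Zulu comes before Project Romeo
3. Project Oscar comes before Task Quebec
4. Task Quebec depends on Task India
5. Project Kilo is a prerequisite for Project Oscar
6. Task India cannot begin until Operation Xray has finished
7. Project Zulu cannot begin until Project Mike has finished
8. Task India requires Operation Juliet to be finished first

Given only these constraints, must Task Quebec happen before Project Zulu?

There is a chain Project Zulu → Project Romeo → Operation Juliet → Task India → Task Quebec, which puts Project Zulu before Task Quebec.
So Task Quebec never precedes Project Zulu.

No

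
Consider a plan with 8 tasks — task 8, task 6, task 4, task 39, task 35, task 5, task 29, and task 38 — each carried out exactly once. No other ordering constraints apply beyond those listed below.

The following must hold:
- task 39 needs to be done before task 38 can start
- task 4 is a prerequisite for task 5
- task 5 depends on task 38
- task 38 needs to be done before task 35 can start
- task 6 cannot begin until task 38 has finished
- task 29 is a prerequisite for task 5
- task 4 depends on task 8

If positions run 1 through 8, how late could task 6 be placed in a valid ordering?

8

No constraint forces any task after task 6, so it can be placed last, in position 8.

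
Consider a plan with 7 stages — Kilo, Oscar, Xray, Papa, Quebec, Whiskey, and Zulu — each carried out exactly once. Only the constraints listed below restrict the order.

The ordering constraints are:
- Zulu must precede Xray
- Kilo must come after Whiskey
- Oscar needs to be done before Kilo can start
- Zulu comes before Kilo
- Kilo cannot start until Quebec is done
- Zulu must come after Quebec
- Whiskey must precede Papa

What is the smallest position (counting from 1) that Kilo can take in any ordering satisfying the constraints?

Working backwards through the constraints from Kilo, its full set of required predecessors is Oscar, Quebec, Whiskey, Zulu — 4 of them.
With 4 mandatory predecessors, the earliest Kilo can sit is position 4+1 = 5, and placing just those 4 first achieves it.

5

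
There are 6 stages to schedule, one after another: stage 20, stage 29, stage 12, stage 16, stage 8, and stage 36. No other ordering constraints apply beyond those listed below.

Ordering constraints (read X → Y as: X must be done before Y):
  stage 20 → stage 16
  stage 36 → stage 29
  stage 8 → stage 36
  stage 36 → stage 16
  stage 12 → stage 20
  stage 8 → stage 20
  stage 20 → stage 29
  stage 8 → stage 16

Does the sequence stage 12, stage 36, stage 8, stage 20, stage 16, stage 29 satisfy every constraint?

The sequence places stage 36 ahead of stage 8.
But one of the constraints requires stage 8 before stage 36, so this ordering violates it.

No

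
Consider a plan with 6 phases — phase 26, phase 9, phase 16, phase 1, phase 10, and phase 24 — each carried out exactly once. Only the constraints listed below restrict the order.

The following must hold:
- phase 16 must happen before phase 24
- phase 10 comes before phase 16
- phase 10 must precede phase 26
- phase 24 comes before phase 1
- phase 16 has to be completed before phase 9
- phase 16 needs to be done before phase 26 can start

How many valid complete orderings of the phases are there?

12

Phase 10 is the only phase with nothing required before it, so every ordering starts there.
Counting all ways to extend the partial order to a total order gives 12.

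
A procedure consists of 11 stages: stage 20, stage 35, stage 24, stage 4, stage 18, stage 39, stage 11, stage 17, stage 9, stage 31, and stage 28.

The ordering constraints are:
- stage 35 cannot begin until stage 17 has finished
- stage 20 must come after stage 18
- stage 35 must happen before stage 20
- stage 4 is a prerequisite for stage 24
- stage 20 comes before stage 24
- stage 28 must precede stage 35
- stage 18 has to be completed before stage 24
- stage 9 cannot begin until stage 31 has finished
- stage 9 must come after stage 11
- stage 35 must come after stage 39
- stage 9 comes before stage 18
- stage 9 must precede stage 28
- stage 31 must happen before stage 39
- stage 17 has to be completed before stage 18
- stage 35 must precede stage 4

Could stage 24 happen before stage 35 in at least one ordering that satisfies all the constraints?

There is a dependency chain stage 35 → stage 20 → stage 24, so stage 24 always comes after stage 35.
Hence stage 24 can never be scheduled before stage 35.

No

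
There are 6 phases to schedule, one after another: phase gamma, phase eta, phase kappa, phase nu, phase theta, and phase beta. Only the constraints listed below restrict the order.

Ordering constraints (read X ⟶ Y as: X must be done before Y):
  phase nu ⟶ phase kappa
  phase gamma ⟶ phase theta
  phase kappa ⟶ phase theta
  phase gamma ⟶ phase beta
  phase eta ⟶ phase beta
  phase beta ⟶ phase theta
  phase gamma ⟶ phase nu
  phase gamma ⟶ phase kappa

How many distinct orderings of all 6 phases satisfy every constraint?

9

2 phases have no prerequisites (phase gamma, phase eta), so any of them could come first.
Enumerating by repeatedly choosing an available phase (one whose prerequisites are all placed) gives 9 distinct complete orderings.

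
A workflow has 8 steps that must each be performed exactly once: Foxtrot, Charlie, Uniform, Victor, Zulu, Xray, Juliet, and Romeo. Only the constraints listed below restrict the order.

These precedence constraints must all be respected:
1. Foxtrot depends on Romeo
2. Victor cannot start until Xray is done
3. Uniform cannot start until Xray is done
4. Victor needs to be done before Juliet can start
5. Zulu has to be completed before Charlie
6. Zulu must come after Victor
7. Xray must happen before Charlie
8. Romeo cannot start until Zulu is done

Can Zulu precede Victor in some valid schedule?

No

There is a dependency chain Victor → Zulu, so Zulu always comes after Victor.
Hence Zulu can never be scheduled before Victor.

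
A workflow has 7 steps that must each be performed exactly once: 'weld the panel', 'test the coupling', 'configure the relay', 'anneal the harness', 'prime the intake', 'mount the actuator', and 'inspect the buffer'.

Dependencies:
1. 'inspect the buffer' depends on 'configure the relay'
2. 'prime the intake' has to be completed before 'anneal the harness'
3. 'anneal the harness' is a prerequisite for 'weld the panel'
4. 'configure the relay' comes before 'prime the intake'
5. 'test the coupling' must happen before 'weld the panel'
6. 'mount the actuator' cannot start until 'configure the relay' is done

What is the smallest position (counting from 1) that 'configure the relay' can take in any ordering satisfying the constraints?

'configure the relay' has no prerequisites at all, so it can go in position 1.

1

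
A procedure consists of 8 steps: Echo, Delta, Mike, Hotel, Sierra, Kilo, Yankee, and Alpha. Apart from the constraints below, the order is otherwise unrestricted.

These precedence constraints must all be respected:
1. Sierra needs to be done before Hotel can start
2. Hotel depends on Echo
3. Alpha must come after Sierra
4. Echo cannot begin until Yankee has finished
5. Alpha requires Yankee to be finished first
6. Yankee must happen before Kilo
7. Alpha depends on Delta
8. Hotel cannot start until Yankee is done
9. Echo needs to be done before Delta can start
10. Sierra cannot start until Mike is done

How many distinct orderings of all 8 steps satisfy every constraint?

2 steps have no prerequisites (Mike, Yankee), so any of them could come first.
Systematically extending each partial ordering one step at a time and counting, there are 168 complete orderings.

168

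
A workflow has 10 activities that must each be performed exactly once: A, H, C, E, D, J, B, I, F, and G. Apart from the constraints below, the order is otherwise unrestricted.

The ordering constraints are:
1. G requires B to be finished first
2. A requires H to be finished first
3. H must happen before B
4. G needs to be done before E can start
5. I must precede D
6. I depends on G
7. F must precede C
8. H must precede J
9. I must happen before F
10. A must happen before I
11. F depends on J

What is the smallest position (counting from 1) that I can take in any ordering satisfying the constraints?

5

The activities that are forced before I, directly or transitively, are A, H, B, G. That's 4 activities.
With 4 mandatory predecessors, the earliest I can sit is position 4+1 = 5, and placing just those 4 first achieves it.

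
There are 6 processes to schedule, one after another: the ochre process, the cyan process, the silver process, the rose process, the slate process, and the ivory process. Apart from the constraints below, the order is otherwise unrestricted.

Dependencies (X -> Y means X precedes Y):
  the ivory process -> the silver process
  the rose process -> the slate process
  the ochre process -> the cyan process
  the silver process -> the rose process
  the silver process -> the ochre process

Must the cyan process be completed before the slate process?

No chain of constraints connects the cyan process to the slate process in either direction.
There exist valid orderings with the slate process before the cyan process, so the cyan process is not required to come first.

No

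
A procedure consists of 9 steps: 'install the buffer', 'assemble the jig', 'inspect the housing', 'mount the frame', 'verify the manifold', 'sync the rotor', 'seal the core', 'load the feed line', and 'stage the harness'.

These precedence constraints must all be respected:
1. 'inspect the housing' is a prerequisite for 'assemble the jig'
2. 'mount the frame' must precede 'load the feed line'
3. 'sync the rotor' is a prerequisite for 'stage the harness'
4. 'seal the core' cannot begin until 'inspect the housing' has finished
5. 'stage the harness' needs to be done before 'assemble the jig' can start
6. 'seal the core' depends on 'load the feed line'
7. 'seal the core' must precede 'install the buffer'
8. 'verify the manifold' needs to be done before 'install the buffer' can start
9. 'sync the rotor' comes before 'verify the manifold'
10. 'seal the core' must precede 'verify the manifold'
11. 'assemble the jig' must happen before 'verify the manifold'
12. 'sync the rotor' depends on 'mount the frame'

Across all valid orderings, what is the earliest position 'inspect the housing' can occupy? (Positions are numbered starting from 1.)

1

Nothing is required before 'inspect the housing'; it can be the very first step.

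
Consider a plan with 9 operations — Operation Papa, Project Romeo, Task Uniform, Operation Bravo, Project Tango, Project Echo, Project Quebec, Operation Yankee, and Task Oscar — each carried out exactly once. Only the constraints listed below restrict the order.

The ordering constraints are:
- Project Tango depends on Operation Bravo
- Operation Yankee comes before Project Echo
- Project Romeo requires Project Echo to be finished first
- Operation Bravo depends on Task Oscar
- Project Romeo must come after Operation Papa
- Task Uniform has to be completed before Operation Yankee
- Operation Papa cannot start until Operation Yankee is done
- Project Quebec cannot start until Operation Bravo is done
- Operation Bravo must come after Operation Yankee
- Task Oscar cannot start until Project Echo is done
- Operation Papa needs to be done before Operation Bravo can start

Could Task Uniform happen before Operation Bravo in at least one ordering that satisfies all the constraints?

The constraints force Task Uniform before Operation Bravo, so yes — every valid ordering has Task Uniform earlier.

Yes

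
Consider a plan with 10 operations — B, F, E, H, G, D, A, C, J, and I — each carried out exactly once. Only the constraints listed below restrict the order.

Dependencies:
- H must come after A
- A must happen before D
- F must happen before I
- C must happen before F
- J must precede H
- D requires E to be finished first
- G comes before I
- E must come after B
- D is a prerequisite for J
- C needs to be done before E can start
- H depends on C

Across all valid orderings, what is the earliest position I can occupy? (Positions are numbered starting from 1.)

4

Working backwards through the constraints from I, its full set of required predecessors is F, G, C — 3 of them.
So at minimum 3 operations come before I, putting I no earlier than position 4. That position is achievable by scheduling exactly those predecessors first.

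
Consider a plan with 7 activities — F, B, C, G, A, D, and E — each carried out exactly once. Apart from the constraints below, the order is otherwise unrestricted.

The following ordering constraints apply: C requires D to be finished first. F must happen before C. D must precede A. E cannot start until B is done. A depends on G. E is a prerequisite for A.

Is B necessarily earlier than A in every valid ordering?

Yes

Chaining the stated constraints: B → E → A.
That forces B before A in every valid schedule.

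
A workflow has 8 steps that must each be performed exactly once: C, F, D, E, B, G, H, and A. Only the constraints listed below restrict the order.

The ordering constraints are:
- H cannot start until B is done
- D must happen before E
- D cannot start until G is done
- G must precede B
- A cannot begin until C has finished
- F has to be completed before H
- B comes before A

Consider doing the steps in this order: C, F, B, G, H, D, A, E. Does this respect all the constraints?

Here G comes after B.
That contradicts the constraint that G must precede B.

No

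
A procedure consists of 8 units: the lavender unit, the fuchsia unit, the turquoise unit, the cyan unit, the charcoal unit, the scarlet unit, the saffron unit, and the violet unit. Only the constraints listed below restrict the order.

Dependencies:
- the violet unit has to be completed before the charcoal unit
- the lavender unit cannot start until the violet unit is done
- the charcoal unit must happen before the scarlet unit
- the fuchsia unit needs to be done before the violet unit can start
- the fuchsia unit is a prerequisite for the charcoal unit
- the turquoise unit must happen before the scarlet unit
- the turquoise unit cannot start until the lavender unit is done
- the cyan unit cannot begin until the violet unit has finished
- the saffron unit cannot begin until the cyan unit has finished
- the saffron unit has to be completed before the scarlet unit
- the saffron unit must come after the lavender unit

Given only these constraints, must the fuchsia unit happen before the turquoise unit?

Tracing the constraints gives a chain: the fuchsia unit → the violet unit → the lavender unit → the turquoise unit.
That forces the fuchsia unit before the turquoise unit in every valid schedule.

Yes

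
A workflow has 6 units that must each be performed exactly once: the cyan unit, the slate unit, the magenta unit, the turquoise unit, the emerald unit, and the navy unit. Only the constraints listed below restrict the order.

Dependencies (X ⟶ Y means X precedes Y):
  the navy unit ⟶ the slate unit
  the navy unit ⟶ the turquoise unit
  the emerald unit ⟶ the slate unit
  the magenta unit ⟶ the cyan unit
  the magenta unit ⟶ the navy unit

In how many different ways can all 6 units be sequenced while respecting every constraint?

2 units have no prerequisites (the magenta unit, the emerald unit), so any of them could come first.
Systematically extending each partial ordering one unit at a time and counting, there are 33 complete orderings.

33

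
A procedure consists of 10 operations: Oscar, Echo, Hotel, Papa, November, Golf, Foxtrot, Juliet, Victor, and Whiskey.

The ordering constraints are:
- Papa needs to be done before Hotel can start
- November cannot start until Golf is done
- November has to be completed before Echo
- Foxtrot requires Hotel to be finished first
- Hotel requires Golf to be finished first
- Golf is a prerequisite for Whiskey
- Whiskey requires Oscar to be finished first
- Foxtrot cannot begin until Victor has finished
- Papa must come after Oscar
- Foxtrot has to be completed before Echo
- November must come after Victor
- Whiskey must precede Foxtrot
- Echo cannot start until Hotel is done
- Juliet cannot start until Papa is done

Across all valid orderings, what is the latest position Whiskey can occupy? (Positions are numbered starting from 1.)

8

The operations that are forced after Whiskey, directly or by a chain of constraints, are Echo, Foxtrot. That's 2 operations.
With 2 mandatory successors out of 10 operations total, the latest slot for Whiskey is 10−2 = 8, and it's reachable by doing all non-successors before Whiskey.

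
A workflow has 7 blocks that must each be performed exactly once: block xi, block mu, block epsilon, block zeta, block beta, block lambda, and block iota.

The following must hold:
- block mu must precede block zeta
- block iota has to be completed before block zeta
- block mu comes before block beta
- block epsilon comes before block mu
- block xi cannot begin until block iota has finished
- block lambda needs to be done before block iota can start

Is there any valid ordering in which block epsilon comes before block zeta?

The constraints force block epsilon before block zeta, so yes — every valid ordering has block epsilon earlier.

Yes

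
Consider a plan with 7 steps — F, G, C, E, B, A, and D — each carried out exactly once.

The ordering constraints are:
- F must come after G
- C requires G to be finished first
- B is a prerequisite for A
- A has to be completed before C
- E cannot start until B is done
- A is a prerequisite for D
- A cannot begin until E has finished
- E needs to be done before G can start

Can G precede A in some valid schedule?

Yes

The constraints leave G and A unordered relative to each other; nothing requires A earlier.
So a valid ordering placing G earlier than A exists.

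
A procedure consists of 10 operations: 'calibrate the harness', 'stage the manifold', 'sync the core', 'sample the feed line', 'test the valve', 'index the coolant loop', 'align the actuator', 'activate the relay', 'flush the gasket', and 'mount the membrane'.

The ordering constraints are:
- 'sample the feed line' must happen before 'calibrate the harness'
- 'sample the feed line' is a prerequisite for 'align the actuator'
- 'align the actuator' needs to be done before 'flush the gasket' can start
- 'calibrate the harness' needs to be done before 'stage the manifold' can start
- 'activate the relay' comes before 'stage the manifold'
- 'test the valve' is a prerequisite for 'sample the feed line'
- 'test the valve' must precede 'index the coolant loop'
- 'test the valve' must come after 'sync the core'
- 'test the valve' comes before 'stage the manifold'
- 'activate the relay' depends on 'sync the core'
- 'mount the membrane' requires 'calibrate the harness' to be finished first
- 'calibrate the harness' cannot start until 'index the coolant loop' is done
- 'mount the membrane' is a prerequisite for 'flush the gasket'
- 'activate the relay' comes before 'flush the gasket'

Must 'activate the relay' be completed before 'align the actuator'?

No

Nothing in the constraints links 'activate the relay' and 'align the actuator'; they are unordered relative to each other.
A valid ordering placing 'align the actuator' before 'activate the relay' exists, so the answer is no.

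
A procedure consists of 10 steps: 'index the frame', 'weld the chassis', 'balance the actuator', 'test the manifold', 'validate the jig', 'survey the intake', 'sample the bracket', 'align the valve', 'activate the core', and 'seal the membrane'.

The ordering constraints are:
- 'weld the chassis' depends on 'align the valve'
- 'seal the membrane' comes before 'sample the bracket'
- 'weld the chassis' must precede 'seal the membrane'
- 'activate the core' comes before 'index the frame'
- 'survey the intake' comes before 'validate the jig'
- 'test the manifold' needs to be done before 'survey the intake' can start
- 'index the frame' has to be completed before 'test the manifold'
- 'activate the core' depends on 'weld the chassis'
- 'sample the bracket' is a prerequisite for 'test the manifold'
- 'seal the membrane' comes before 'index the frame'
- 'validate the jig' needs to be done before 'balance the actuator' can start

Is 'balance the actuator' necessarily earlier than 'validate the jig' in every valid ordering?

In fact the dependencies run the other way: 'validate the jig' → 'balance the actuator'.
So 'balance the actuator' does not have to come before 'validate the jig' — it cannot.

No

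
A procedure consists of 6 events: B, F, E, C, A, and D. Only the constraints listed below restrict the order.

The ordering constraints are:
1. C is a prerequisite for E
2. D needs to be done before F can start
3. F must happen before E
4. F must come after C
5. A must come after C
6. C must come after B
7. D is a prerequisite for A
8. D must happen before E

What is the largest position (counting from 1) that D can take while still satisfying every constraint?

3

Every event that must follow D has to come after it. Tracing all chains starting from D, those events are: F, E, A — 3 in total.
So at least 3 events follow D, putting D no later than position 3. That position is achievable by scheduling everything else first.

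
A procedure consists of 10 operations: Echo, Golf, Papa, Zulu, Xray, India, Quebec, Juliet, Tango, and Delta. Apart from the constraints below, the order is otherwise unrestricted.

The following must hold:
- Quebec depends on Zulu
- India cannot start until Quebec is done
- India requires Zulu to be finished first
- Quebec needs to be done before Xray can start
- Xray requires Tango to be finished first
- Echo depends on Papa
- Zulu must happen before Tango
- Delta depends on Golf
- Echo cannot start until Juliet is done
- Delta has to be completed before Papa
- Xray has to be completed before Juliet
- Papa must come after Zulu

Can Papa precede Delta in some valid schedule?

Following Delta → Papa, Delta must precede Papa in every valid ordering.
So no valid ordering can have Papa before Delta.

No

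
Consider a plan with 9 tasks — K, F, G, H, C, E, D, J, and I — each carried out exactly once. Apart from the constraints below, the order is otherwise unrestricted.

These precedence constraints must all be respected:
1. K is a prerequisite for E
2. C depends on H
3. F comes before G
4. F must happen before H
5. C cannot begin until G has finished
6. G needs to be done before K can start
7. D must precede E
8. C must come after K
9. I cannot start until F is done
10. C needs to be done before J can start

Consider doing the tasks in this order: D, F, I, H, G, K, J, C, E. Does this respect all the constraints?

The sequence places J ahead of C.
That contradicts the constraint that C must precede J.

No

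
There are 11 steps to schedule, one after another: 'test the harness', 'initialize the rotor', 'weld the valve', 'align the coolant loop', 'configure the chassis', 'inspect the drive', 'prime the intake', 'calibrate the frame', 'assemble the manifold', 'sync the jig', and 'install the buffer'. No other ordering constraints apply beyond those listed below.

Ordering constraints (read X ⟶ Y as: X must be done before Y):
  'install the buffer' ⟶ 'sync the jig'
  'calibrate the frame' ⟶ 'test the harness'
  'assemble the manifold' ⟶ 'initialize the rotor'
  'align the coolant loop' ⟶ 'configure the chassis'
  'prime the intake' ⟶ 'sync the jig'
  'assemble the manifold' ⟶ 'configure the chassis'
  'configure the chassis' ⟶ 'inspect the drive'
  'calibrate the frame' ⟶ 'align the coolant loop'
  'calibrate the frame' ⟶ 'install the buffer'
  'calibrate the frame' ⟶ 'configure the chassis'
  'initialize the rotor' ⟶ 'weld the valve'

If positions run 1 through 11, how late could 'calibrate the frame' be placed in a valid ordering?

5

Following every chain forward from 'calibrate the frame', the steps that must come later are 'test the harness', 'align the coolant loop', 'configure the chassis', 'inspect the drive', 'sync the jig', 'install the buffer' — 6 of them.
With 6 mandatory successors out of 11 steps total, the latest slot for 'calibrate the frame' is 11−6 = 5, and it's reachable by doing all non-successors before 'calibrate the frame'.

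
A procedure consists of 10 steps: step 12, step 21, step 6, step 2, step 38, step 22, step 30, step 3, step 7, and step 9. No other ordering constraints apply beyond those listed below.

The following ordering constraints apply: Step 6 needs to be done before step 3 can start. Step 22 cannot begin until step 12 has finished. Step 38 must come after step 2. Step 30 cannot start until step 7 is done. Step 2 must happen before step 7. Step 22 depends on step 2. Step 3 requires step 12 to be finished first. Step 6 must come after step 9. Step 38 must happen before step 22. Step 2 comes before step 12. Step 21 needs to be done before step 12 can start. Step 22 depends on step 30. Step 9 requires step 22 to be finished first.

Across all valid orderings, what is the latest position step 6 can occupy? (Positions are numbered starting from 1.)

The only step forced after step 6 (directly or by a chain) is step 3.
With 1 mandatory successor out of 10 steps total, the latest slot for step 6 is 10−1 = 9, and it's reachable by doing all non-successors before step 6.

9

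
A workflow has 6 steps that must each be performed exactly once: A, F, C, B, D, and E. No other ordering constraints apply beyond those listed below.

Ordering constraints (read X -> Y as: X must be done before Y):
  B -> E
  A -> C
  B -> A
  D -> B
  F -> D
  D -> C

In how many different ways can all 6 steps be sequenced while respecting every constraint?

3

Only F has no prerequisites, so it must go first.
Systematically extending each partial ordering one step at a time and counting, there are 3 complete orderings.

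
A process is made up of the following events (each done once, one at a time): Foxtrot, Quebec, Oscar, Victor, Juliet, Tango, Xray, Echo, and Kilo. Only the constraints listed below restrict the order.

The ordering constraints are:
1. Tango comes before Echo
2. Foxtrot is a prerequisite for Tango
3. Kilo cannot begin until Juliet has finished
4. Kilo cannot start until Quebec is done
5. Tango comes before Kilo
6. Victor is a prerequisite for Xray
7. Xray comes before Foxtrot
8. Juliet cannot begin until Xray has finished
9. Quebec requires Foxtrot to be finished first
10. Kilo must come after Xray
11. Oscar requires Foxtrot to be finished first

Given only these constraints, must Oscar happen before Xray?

In fact the dependencies run the other way: Xray → Foxtrot → Oscar.
So Oscar does not have to come before Xray — it cannot.

No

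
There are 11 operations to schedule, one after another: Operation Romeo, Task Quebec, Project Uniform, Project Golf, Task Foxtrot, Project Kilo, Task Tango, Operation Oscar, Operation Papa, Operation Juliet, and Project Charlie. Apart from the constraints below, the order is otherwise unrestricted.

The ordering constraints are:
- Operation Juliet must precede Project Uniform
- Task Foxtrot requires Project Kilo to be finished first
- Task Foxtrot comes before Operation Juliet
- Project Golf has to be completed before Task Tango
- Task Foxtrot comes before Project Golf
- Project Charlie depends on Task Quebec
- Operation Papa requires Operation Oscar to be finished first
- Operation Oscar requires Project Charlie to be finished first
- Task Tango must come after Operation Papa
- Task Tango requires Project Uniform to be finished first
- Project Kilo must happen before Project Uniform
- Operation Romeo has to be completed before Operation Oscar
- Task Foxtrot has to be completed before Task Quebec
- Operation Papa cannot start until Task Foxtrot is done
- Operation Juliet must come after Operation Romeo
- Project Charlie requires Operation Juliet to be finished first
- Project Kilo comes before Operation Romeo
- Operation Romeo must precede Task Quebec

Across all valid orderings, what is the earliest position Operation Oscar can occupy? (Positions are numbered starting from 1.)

Working backwards through the constraints from Operation Oscar, its full set of required predecessors is Operation Romeo, Task Quebec, Task Foxtrot, Project Kilo, Operation Juliet, Project Charlie — 6 of them.
With 6 mandatory predecessors, the earliest Operation Oscar can sit is position 6+1 = 7, and placing just those 6 first achieves it.

7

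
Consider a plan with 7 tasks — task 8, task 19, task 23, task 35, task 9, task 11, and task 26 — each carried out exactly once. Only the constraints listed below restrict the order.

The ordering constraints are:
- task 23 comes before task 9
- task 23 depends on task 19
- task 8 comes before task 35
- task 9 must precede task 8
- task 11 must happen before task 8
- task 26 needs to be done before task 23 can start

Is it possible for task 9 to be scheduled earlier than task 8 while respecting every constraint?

Yes

Task 9 is actually forced before task 8 by the constraints, so certainly some valid ordering has task 9 first.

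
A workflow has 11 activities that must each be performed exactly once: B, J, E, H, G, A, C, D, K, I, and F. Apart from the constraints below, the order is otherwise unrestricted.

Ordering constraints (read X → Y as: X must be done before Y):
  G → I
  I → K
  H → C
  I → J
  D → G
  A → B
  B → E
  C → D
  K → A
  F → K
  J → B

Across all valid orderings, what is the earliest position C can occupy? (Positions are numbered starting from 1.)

The only activity forced before C (directly or transitively) is H.
So at minimum 1 activity comes before C, putting C no earlier than position 2. That position is achievable by scheduling exactly that predecessor first.

2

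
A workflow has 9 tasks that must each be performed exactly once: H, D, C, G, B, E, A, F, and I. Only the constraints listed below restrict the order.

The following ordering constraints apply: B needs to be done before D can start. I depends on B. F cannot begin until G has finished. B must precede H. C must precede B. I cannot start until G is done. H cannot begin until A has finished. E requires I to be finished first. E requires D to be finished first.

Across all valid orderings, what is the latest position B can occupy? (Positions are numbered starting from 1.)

The tasks that are forced after B, directly or by a chain of constraints, are H, D, E, I. That's 4 tasks.
So at least 4 tasks follow B, putting B no later than position 5. That position is achievable by scheduling everything else first.

5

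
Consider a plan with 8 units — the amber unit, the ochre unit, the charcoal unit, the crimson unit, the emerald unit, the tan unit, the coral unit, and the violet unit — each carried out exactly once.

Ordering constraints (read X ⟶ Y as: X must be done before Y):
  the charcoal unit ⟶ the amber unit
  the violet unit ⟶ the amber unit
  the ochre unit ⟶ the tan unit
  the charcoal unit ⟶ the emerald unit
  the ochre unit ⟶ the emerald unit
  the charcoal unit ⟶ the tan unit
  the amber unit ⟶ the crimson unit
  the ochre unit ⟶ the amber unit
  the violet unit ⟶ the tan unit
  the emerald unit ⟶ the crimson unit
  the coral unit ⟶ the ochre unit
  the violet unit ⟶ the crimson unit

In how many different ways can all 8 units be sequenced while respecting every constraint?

The units with no prerequisites are the charcoal unit, the coral unit, the violet unit; any of them can be placed first.
Counting all ways to extend the partial order to a total order gives 105.

105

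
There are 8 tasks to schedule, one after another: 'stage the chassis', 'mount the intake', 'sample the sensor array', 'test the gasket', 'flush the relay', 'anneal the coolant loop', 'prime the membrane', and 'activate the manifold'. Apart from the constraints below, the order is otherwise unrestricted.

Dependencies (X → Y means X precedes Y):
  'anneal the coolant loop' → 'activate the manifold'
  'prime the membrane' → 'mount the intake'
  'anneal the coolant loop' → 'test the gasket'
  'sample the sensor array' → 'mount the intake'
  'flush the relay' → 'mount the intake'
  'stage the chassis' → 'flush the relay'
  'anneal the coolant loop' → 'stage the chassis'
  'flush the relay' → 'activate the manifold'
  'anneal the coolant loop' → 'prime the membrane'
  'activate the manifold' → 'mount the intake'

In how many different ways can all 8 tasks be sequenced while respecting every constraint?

The tasks with no prerequisites are 'sample the sensor array', 'anneal the coolant loop'; any of them can be placed first.
Systematically extending each partial ordering one task at a time and counting, there are 164 complete orderings.

164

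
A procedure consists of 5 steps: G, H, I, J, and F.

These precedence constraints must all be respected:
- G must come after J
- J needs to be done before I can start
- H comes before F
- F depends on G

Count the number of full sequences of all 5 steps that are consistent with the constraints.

11

2 steps have no prerequisites (H, J), so any of them could come first.
Counting all ways to extend the partial order to a total order gives 11.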